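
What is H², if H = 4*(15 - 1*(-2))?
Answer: 4624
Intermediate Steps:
H = 68 (H = 4*(15 + 2) = 4*17 = 68)
H² = 68² = 4624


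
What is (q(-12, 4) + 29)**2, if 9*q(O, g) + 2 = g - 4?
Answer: 67081/81 ≈ 828.16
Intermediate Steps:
q(O, g) = -2/3 + g/9 (q(O, g) = -2/9 + (g - 4)/9 = -2/9 + (-4 + g)/9 = -2/9 + (-4/9 + g/9) = -2/3 + g/9)
(q(-12, 4) + 29)**2 = ((-2/3 + (1/9)*4) + 29)**2 = ((-2/3 + 4/9) + 29)**2 = (-2/9 + 29)**2 = (259/9)**2 = 67081/81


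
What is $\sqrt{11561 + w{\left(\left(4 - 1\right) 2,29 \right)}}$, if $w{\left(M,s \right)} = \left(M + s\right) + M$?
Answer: $\sqrt{11602} \approx 107.71$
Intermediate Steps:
$w{\left(M,s \right)} = s + 2 M$
$\sqrt{11561 + w{\left(\left(4 - 1\right) 2,29 \right)}} = \sqrt{11561 + \left(29 + 2 \left(4 - 1\right) 2\right)} = \sqrt{11561 + \left(29 + 2 \cdot 3 \cdot 2\right)} = \sqrt{11561 + \left(29 + 2 \cdot 6\right)} = \sqrt{11561 + \left(29 + 12\right)} = \sqrt{11561 + 41} = \sqrt{11602}$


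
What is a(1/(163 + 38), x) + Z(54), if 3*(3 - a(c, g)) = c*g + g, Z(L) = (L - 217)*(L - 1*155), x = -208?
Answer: 9971014/603 ≈ 16536.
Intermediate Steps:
Z(L) = (-217 + L)*(-155 + L) (Z(L) = (-217 + L)*(L - 155) = (-217 + L)*(-155 + L))
a(c, g) = 3 - g/3 - c*g/3 (a(c, g) = 3 - (c*g + g)/3 = 3 - (g + c*g)/3 = 3 + (-g/3 - c*g/3) = 3 - g/3 - c*g/3)
a(1/(163 + 38), x) + Z(54) = (3 - 1/3*(-208) - 1/3*(-208)/(163 + 38)) + (33635 + 54**2 - 372*54) = (3 + 208/3 - 1/3*(-208)/201) + (33635 + 2916 - 20088) = (3 + 208/3 - 1/3*1/201*(-208)) + 16463 = (3 + 208/3 + 208/603) + 16463 = 43825/603 + 16463 = 9971014/603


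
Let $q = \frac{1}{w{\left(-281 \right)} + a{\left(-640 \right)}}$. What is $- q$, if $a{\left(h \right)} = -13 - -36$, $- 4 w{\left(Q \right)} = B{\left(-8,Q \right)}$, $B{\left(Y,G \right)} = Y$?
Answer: $- \frac{1}{25} \approx -0.04$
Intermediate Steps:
$w{\left(Q \right)} = 2$ ($w{\left(Q \right)} = \left(- \frac{1}{4}\right) \left(-8\right) = 2$)
$a{\left(h \right)} = 23$ ($a{\left(h \right)} = -13 + 36 = 23$)
$q = \frac{1}{25}$ ($q = \frac{1}{2 + 23} = \frac{1}{25} \approx 0.04$)
$- q = \left(-1\right) \frac{1}{25} = - \frac{1}{25}$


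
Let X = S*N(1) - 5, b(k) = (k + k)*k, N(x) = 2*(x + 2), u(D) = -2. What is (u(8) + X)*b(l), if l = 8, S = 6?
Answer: 3712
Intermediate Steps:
N(x) = 4 + 2*x (N(x) = 2*(2 + x) = 4 + 2*x)
b(k) = 2*k**2 (b(k) = (2*k)*k = 2*k**2)
X = 31 (X = 6*(4 + 2*1) - 5 = 6*(4 + 2) - 5 = 6*6 - 5 = 36 - 5 = 31)
(u(8) + X)*b(l) = (-2 + 31)*(2*8**2) = 29*(2*64) = 29*128 = 3712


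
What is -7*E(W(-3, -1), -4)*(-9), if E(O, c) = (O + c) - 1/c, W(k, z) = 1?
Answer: -693/4 ≈ -173.25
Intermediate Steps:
E(O, c) = O + c - 1/c
-7*E(W(-3, -1), -4)*(-9) = -7*(1 - 4 - 1/(-4))*(-9) = -7*(1 - 4 - 1*(-¼))*(-9) = -7*(1 - 4 + ¼)*(-9) = -7*(-11/4)*(-9) = (77/4)*(-9) = -693/4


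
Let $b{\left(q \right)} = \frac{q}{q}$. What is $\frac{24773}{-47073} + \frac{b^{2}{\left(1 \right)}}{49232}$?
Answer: $- \frac{71739839}{136323408} \approx -0.52625$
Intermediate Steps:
$b{\left(q \right)} = 1$
$\frac{24773}{-47073} + \frac{b^{2}{\left(1 \right)}}{49232} = \frac{24773}{-47073} + \frac{1^{2}}{49232} = 24773 \left(- \frac{1}{47073}\right) + 1 \cdot \frac{1}{49232} = - \frac{24773}{47073} + \frac{1}{49232} = - \frac{71739839}{136323408}$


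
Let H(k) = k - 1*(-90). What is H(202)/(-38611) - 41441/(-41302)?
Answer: 1588018267/1594711522 ≈ 0.99580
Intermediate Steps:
H(k) = 90 + k (H(k) = k + 90 = 90 + k)
H(202)/(-38611) - 41441/(-41302) = (90 + 202)/(-38611) - 41441/(-41302) = 292*(-1/38611) - 41441*(-1/41302) = -292/38611 + 41441/41302 = 1588018267/1594711522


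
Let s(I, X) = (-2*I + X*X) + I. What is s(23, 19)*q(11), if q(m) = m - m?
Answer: 0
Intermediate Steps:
q(m) = 0
s(I, X) = X**2 - I (s(I, X) = (-2*I + X**2) + I = (X**2 - 2*I) + I = X**2 - I)
s(23, 19)*q(11) = (19**2 - 1*23)*0 = (361 - 23)*0 = 338*0 = 0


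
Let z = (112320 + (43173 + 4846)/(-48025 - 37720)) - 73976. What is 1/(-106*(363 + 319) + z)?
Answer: -85745/2910919279 ≈ -2.9456e-5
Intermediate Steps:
z = 3287758261/85745 (z = (112320 + 48019/(-85745)) - 73976 = (112320 + 48019*(-1/85745)) - 73976 = (112320 - 48019/85745) - 73976 = 9630830381/85745 - 73976 = 3287758261/85745 ≈ 38343.)
1/(-106*(363 + 319) + z) = 1/(-106*(363 + 319) + 3287758261/85745) = 1/(-106*682 + 3287758261/85745) = 1/(-72292 + 3287758261/85745) = 1/(-2910919279/85745) = -85745/2910919279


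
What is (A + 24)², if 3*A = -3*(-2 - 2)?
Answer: 784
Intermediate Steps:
A = 4 (A = (-3*(-2 - 2))/3 = (-3*(-4))/3 = (⅓)*12 = 4)
(A + 24)² = (4 + 24)² = 28² = 784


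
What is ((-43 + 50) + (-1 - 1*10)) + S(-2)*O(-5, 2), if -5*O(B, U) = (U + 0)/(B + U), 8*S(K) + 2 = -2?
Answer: -61/15 ≈ -4.0667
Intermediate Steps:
S(K) = -½ (S(K) = -¼ + (⅛)*(-2) = -¼ - ¼ = -½)
O(B, U) = -U/(5*(B + U)) (O(B, U) = -(U + 0)/(5*(B + U)) = -U/(5*(B + U)))
((-43 + 50) + (-1 - 1*10)) + S(-2)*O(-5, 2) = ((-43 + 50) + (-1 - 1*10)) - (-1)*2/(2*(5*(-5) + 5*2)) = (7 + (-1 - 10)) - (-1)*2/(2*(-25 + 10)) = (7 - 11) - (-1)*2/(2*(-15)) = -4 - (-1)*2*(-1)/(2*15) = -4 - ½*2/15 = -4 - 1/15 = -61/15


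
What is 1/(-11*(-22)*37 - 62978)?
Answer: -1/54024 ≈ -1.8510e-5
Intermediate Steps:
1/(-11*(-22)*37 - 62978) = 1/(242*37 - 62978) = 1/(8954 - 62978) = 1/(-54024) = -1/54024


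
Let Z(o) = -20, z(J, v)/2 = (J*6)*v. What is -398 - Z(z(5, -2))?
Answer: -378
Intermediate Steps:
z(J, v) = 12*J*v (z(J, v) = 2*((J*6)*v) = 2*((6*J)*v) = 2*(6*J*v) = 12*J*v)
-398 - Z(z(5, -2)) = -398 - 1*(-20) = -398 + 20 = -378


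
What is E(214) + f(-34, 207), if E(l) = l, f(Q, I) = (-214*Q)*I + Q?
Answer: 1506312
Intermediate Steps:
f(Q, I) = Q - 214*I*Q (f(Q, I) = -214*I*Q + Q = Q - 214*I*Q)
E(214) + f(-34, 207) = 214 - 34*(1 - 214*207) = 214 - 34*(1 - 44298) = 214 - 34*(-44297) = 214 + 1506098 = 1506312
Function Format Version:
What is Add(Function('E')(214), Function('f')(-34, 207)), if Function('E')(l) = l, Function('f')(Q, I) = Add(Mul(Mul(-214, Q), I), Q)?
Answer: 1506312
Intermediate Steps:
Function('f')(Q, I) = Add(Q, Mul(-214, I, Q)) (Function('f')(Q, I) = Add(Mul(-214, I, Q), Q) = Add(Q, Mul(-214, I, Q)))
Add(Function('E')(214), Function('f')(-34, 207)) = Add(214, Mul(-34, Add(1, Mul(-214, 207)))) = Add(214, Mul(-34, Add(1, -44298))) = Add(214, Mul(-34, -44297)) = Add(214, 1506098) = 1506312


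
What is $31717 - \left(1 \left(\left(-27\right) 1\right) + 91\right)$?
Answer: $31653$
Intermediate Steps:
$31717 - \left(1 \left(\left(-27\right) 1\right) + 91\right) = 31717 - \left(1 \left(-27\right) + 91\right) = 31717 - \left(-27 + 91\right) = 31717 - 64 = 31653$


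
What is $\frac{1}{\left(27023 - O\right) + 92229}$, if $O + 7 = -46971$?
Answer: $\frac{1}{166230} \approx 6.0158 \cdot 10^{-6}$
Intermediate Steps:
$O = -46978$ ($O = -7 - 46971 = -46978$)
$\frac{1}{\left(27023 - O\right) + 92229} = \frac{1}{\left(27023 - -46978\right) + 92229} = \frac{1}{\left(27023 + 46978\right) + 92229} = \frac{1}{74001 + 92229} = \frac{1}{166230}$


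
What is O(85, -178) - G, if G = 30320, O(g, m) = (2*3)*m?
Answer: -31388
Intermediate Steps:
O(g, m) = 6*m
O(85, -178) - G = 6*(-178) - 1*30320 = -1068 - 30320 = -31388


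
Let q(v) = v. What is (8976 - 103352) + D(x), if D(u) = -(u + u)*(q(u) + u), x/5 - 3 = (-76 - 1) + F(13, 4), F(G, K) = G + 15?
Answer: -305976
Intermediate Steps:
F(G, K) = 15 + G
x = -230 (x = 15 + 5*((-76 - 1) + (15 + 13)) = 15 + 5*(-77 + 28) = 15 + 5*(-49) = 15 - 245 = -230)
D(u) = -4*u**2 (D(u) = -(u + u)*(u + u) = -2*u*2*u = -4*u**2)
(8976 - 103352) + D(x) = (8976 - 103352) - 4*(-230)**2 = -94376 - 4*52900 = -94376 - 211600 = -305976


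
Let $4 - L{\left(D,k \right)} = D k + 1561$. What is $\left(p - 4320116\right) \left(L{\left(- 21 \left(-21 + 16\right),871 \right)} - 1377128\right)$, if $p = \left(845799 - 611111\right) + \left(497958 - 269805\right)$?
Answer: $5670734268500$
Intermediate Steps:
$L{\left(D,k \right)} = -1557 - D k$ ($L{\left(D,k \right)} = 4 - \left(D k + 1561\right) = 4 - \left(1561 + D k\right) = -1557 - D k$)
$p = 462841$ ($p = 234688 + \left(497958 - 269805\right) = 234688 + 228153 = 462841$)
$\left(p - 4320116\right) \left(L{\left(- 21 \left(-21 + 16\right),871 \right)} - 1377128\right) = \left(462841 - 4320116\right) \left(\left(-1557 - - 21 \left(-21 + 16\right) 871\right) - 1377128\right) = - 3857275 \left(\left(-1557 - \left(-21\right) \left(-5\right) 871\right) - 1377128\right) = - 3857275 \left(\left(-1557 - 105 \cdot 871\right) - 1377128\right) = - 3857275 \left(\left(-1557 - 91455\right) - 1377128\right) = - 3857275 \left(-93012 - 1377128\right) = \left(-3857275\right) \left(-1470140\right) = 5670734268500$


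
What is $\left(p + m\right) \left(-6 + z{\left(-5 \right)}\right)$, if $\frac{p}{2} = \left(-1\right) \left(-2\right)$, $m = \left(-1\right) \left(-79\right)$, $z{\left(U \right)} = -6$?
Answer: $-996$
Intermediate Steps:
$m = 79$
$p = 4$ ($p = 2 \left(\left(-1\right) \left(-2\right)\right) = 2 \cdot 2 = 4$)
$\left(p + m\right) \left(-6 + z{\left(-5 \right)}\right) = \left(4 + 79\right) \left(-6 - 6\right) = 83 \left(-12\right) = -996$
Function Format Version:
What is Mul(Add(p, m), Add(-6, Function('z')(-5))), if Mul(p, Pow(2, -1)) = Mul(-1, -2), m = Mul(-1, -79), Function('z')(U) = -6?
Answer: -996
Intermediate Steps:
m = 79
p = 4 (p = Mul(2, Mul(-1, -2)) = Mul(2, 2) = 4)
Mul(Add(p, m), Add(-6, Function('z')(-5))) = Mul(Add(4, 79), Add(-6, -6)) = Mul(83, -12) = -996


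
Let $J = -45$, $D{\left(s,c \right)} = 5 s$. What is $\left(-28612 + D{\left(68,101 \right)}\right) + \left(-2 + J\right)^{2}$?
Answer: $-26063$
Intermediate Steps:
$\left(-28612 + D{\left(68,101 \right)}\right) + \left(-2 + J\right)^{2} = \left(-28612 + 5 \cdot 68\right) + \left(-2 - 45\right)^{2} = \left(-28612 + 340\right) + \left(-47\right)^{2} = -28272 + 2209 = -26063$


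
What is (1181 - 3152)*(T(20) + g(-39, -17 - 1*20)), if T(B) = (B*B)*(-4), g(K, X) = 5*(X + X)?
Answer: 3882870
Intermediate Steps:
g(K, X) = 10*X (g(K, X) = 5*(2*X) = 10*X)
T(B) = -4*B² (T(B) = B²*(-4) = -4*B²)
(1181 - 3152)*(T(20) + g(-39, -17 - 1*20)) = (1181 - 3152)*(-4*20² + 10*(-17 - 1*20)) = -1971*(-4*400 + 10*(-17 - 20)) = -1971*(-1600 + 10*(-37)) = -1971*(-1600 - 370) = -1971*(-1970) = 3882870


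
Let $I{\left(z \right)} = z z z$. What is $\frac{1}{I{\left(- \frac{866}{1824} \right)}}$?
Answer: $- \frac{758550528}{81182737} \approx -9.3437$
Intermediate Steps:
$I{\left(z \right)} = z^{3}$ ($I{\left(z \right)} = z^{2} z = z^{3}$)
$\frac{1}{I{\left(- \frac{866}{1824} \right)}} = \frac{1}{\left(- \frac{866}{1824}\right)^{3}} = \frac{1}{\left(\left(-866\right) \frac{1}{1824}\right)^{3}} = \frac{1}{\left(- \frac{433}{912}\right)^{3}} = \frac{1}{- \frac{81182737}{758550528}} = - \frac{758550528}{81182737}$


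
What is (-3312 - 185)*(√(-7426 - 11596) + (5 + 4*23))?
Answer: -339209 - 3497*I*√19022 ≈ -3.3921e+5 - 4.8231e+5*I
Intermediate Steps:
(-3312 - 185)*(√(-7426 - 11596) + (5 + 4*23)) = -3497*(√(-19022) + (5 + 92)) = -3497*(I*√19022 + 97) = -3497*(97 + I*√19022) = -339209 - 3497*I*√19022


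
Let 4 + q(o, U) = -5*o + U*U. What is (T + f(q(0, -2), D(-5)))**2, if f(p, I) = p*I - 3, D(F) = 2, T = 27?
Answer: 576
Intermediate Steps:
q(o, U) = -4 + U**2 - 5*o (q(o, U) = -4 + (-5*o + U*U) = -4 + (-5*o + U**2) = -4 + (U**2 - 5*o) = -4 + U**2 - 5*o)
f(p, I) = -3 + I*p (f(p, I) = I*p - 3 = -3 + I*p)
(T + f(q(0, -2), D(-5)))**2 = (27 + (-3 + 2*(-4 + (-2)**2 - 5*0)))**2 = (27 + (-3 + 2*(-4 + 4 + 0)))**2 = (27 + (-3 + 2*0))**2 = (27 + (-3 + 0))**2 = (27 - 3)**2 = 24**2 = 576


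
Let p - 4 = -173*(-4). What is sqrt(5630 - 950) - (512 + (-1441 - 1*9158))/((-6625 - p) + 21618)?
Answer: 10087/14297 + 6*sqrt(130) ≈ 69.116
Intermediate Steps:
p = 696 (p = 4 - 173*(-4) = 4 + 692 = 696)
sqrt(5630 - 950) - (512 + (-1441 - 1*9158))/((-6625 - p) + 21618) = sqrt(5630 - 950) - (512 + (-1441 - 1*9158))/((-6625 - 1*696) + 21618) = sqrt(4680) - (512 + (-1441 - 9158))/((-6625 - 696) + 21618) = 6*sqrt(130) - (512 - 10599)/(-7321 + 21618) = 6*sqrt(130) - (-10087)/14297 = 6*sqrt(130) - 1*(-10087/14297) = 6*sqrt(130) + 10087/14297 = 10087/14297 + 6*sqrt(130)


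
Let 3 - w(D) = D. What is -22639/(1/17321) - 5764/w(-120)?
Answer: -48232010401/123 ≈ -3.9213e+8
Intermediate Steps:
w(D) = 3 - D
-22639/(1/17321) - 5764/w(-120) = -22639/(1/17321) - 5764/(3 - 1*(-120)) = -22639/1/17321 - 5764/(3 + 120) = -22639*17321 - 5764/123 = -392130119 - 5764*1/123 = -392130119 - 5764/123 = -48232010401/123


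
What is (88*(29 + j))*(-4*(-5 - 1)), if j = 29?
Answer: 122496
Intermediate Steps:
(88*(29 + j))*(-4*(-5 - 1)) = (88*(29 + 29))*(-4*(-5 - 1)) = (88*58)*(-4*(-6)) = 5104*24 = 122496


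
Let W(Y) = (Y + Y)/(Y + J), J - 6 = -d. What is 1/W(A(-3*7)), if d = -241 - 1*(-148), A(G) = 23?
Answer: 61/23 ≈ 2.6522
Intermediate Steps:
d = -93 (d = -241 + 148 = -93)
J = 99 (J = 6 - 1*(-93) = 6 + 93 = 99)
W(Y) = 2*Y/(99 + Y) (W(Y) = (Y + Y)/(Y + 99) = (2*Y)/(99 + Y) = 2*Y/(99 + Y))
1/W(A(-3*7)) = 1/(2*23/(99 + 23)) = 1/(2*23/122) = 1/(2*23*(1/122)) = 1/(23/61) = 61/23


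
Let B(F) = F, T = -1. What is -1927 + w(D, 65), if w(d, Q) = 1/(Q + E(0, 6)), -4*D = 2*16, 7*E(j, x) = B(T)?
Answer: -874851/454 ≈ -1927.0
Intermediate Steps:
E(j, x) = -⅐ (E(j, x) = (⅐)*(-1) = -⅐)
D = -8 (D = -16/2 = -¼*32 = -8)
w(d, Q) = 1/(-⅐ + Q) (w(d, Q) = 1/(Q - ⅐) = 1/(-⅐ + Q))
-1927 + w(D, 65) = -1927 + 7/(-1 + 7*65) = -1927 + 7/(-1 + 455) = -1927 + 7/454 = -874851/454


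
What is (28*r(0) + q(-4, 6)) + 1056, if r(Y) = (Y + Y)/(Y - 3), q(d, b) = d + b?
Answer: 1058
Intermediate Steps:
q(d, b) = b + d
r(Y) = 2*Y/(-3 + Y) (r(Y) = (2*Y)/(-3 + Y) = 2*Y/(-3 + Y))
(28*r(0) + q(-4, 6)) + 1056 = (28*(2*0/(-3 + 0)) + (6 - 4)) + 1056 = (28*(2*0/(-3)) + 2) + 1056 = (28*(2*0*(-1/3)) + 2) + 1056 = (28*0 + 2) + 1056 = (0 + 2) + 1056 = 2 + 1056 = 1058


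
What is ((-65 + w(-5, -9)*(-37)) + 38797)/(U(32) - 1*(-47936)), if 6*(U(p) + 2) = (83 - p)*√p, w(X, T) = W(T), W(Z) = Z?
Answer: 936270855/1148833022 - 664105*√2/1148833022 ≈ 0.81416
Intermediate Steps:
w(X, T) = T
U(p) = -2 + √p*(83 - p)/6 (U(p) = -2 + ((83 - p)*√p)/6 = -2 + (√p*(83 - p))/6 = -2 + √p*(83 - p)/6)
((-65 + w(-5, -9)*(-37)) + 38797)/(U(32) - 1*(-47936)) = ((-65 - 9*(-37)) + 38797)/((-2 - 64*√2/3 + 83*√32/6) - 1*(-47936)) = ((-65 + 333) + 38797)/((-2 - 64*√2/3 + 83*(4*√2)/6) + 47936) = (268 + 38797)/((-2 - 64*√2/3 + 166*√2/3) + 47936) = 39065/((-2 + 34*√2) + 47936) = 39065/(47934 + 34*√2)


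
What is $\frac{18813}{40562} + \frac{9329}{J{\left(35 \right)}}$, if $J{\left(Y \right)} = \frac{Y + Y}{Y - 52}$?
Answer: $- \frac{1607883089}{709835} \approx -2265.1$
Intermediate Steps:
$J{\left(Y \right)} = \frac{2 Y}{-52 + Y}$
$\frac{18813}{40562} + \frac{9329}{J{\left(35 \right)}} = \frac{18813}{40562} + \frac{9329}{2 \cdot 35 \frac{1}{-52 + 35}} = 18813 \cdot \frac{1}{40562} + \frac{9329}{2 \cdot 35 \frac{1}{-17}} = \frac{18813}{40562} + \frac{9329}{2 \cdot 35 \left(- \frac{1}{17}\right)} = \frac{18813}{40562} + \frac{9329}{- \frac{70}{17}} = \frac{18813}{40562} + 9329 \left(- \frac{17}{70}\right) = \frac{18813}{40562} - \frac{158593}{70} = - \frac{1607883089}{709835}$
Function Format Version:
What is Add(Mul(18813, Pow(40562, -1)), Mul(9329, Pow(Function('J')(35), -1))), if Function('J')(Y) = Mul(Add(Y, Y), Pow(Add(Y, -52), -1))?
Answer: Rational(-1607883089, 709835) ≈ -2265.1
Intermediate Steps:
Function('J')(Y) = Mul(2, Y, Pow(Add(-52, Y), -1)) (Function('J')(Y) = Mul(Mul(2, Y), Pow(Add(-52, Y), -1)) = Mul(2, Y, Pow(Add(-52, Y), -1)))
Add(Mul(18813, Pow(40562, -1)), Mul(9329, Pow(Function('J')(35), -1))) = Add(Mul(18813, Pow(40562, -1)), Mul(9329, Pow(Mul(2, 35, Pow(Add(-52, 35), -1)), -1))) = Add(Mul(18813, Rational(1, 40562)), Mul(9329, Pow(Mul(2, 35, Pow(-17, -1)), -1))) = Add(Rational(18813, 40562), Mul(9329, Pow(Mul(2, 35, Rational(-1, 17)), -1))) = Add(Rational(18813, 40562), Mul(9329, Pow(Rational(-70, 17), -1))) = Add(Rational(18813, 40562), Mul(9329, Rational(-17, 70))) = Add(Rational(18813, 40562), Rational(-158593, 70)) = Rational(-1607883089, 709835)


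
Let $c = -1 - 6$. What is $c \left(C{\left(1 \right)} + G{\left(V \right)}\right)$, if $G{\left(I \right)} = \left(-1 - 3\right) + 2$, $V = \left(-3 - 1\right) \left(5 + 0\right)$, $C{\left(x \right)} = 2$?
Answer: $0$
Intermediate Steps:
$c = -7$
$V = -20$ ($V = \left(-4\right) 5 = -20$)
$G{\left(I \right)} = -2$ ($G{\left(I \right)} = -4 + 2 = -2$)
$c \left(C{\left(1 \right)} + G{\left(V \right)}\right) = - 7 \left(2 - 2\right) = \left(-7\right) 0 = 0$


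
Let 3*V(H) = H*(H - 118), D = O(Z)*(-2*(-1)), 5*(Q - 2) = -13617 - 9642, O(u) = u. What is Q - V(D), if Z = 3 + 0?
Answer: -22129/5 ≈ -4425.8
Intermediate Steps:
Z = 3
Q = -23249/5 (Q = 2 + (-13617 - 9642)/5 = 2 + (1/5)*(-23259) = 2 - 23259/5 = -23249/5 ≈ -4649.8)
D = 6 (D = 3*(-2*(-1)) = 3*2 = 6)
V(H) = H*(-118 + H)/3 (V(H) = (H*(H - 118))/3 = (H*(-118 + H))/3 = H*(-118 + H)/3)
Q - V(D) = -23249/5 - 6*(-118 + 6)/3 = -23249/5 - 6*(-112)/3 = -23249/5 - 1*(-224) = -23249/5 + 224 = -22129/5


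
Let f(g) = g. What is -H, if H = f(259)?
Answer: -259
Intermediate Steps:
H = 259
-H = -1*259 = -259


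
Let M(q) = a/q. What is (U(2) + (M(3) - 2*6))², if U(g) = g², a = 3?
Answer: 49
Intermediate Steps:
M(q) = 3/q
(U(2) + (M(3) - 2*6))² = (2² + (3/3 - 2*6))² = (4 + (3*(⅓) - 12))² = (4 + (1 - 12))² = (4 - 11)² = (-7)² = 49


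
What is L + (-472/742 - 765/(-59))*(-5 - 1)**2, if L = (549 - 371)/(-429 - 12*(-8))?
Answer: 3231557066/7289037 ≈ 443.34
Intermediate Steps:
L = -178/333 (L = 178/(-429 + 96) = 178/(-333) = 178*(-1/333) = -178/333 ≈ -0.53453)
L + (-472/742 - 765/(-59))*(-5 - 1)**2 = -178/333 + (-472/742 - 765/(-59))*(-5 - 1)**2 = -178/333 + (-472*1/742 - 765*(-1/59))*(-6)**2 = -178/333 + (-236/371 + 765/59)*36 = -178/333 + (269891/21889)*36 = -178/333 + 9716076/21889 = 3231557066/7289037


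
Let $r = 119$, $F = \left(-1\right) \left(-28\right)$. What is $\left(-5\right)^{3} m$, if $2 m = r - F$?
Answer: $- \frac{11375}{2} \approx -5687.5$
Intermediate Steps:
$F = 28$
$m = \frac{91}{2}$ ($m = \frac{119 - 28}{2} = \frac{1}{2} \cdot 91 = \frac{91}{2} \approx 45.5$)
$\left(-5\right)^{3} m = \left(-5\right)^{3} \cdot \frac{91}{2} = \left(-125\right) \frac{91}{2} = - \frac{11375}{2}$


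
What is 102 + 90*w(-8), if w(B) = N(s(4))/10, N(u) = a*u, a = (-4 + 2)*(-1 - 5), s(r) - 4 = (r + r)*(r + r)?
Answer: 7446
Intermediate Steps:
s(r) = 4 + 4*r**2 (s(r) = 4 + (r + r)*(r + r) = 4 + (2*r)*(2*r) = 4 + 4*r**2)
a = 12 (a = -2*(-6) = 12)
N(u) = 12*u
w(B) = 408/5 (w(B) = (12*(4 + 4*4**2))/10 = (12*(4 + 4*16))*(1/10) = (12*(4 + 64))*(1/10) = (12*68)*(1/10) = 816*(1/10) = 408/5)
102 + 90*w(-8) = 102 + 90*(408/5) = 102 + 7344 = 7446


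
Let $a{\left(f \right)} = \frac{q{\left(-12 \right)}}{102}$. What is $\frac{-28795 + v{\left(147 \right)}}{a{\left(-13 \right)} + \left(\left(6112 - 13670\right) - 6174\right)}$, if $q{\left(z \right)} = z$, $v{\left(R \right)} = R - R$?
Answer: $\frac{489515}{233446} \approx 2.0969$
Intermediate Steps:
$v{\left(R \right)} = 0$
$a{\left(f \right)} = - \frac{2}{17}$ ($a{\left(f \right)} = - \frac{12}{102} = \left(-12\right) \frac{1}{102} = - \frac{2}{17}$)
$\frac{-28795 + v{\left(147 \right)}}{a{\left(-13 \right)} + \left(\left(6112 - 13670\right) - 6174\right)} = \frac{-28795 + 0}{- \frac{2}{17} + \left(\left(6112 - 13670\right) - 6174\right)} = - \frac{28795}{- \frac{2}{17} - 13732} = - \frac{28795}{- \frac{233446}{17}} = \left(-28795\right) \left(- \frac{17}{233446}\right) = \frac{489515}{233446}$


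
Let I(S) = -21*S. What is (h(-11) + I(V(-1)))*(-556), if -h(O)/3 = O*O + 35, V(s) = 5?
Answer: 318588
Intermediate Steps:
h(O) = -105 - 3*O² (h(O) = -3*(O*O + 35) = -3*(O² + 35) = -3*(35 + O²) = -105 - 3*O²)
(h(-11) + I(V(-1)))*(-556) = ((-105 - 3*(-11)²) - 21*5)*(-556) = ((-105 - 3*121) - 105)*(-556) = ((-105 - 363) - 105)*(-556) = (-468 - 105)*(-556) = -573*(-556) = 318588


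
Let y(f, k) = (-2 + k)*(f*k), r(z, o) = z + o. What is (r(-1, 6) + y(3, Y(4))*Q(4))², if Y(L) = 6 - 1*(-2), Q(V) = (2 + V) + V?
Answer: 2088025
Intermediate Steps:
Q(V) = 2 + 2*V
r(z, o) = o + z
Y(L) = 8 (Y(L) = 6 + 2 = 8)
y(f, k) = f*k*(-2 + k)
(r(-1, 6) + y(3, Y(4))*Q(4))² = ((6 - 1) + (3*8*(-2 + 8))*(2 + 2*4))² = (5 + (3*8*6)*(2 + 8))² = (5 + 144*10)² = (5 + 1440)² = 1445² = 2088025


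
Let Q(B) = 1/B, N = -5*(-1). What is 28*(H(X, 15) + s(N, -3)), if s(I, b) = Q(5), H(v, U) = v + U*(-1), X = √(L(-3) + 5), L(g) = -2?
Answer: -2072/5 + 28*√3 ≈ -365.90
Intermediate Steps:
N = 5
X = √3 (X = √(-2 + 5) = √3 ≈ 1.7320)
H(v, U) = v - U
s(I, b) = ⅕ (s(I, b) = 1/5 = ⅕)
28*(H(X, 15) + s(N, -3)) = 28*((√3 - 1*15) + ⅕) = 28*((√3 - 15) + ⅕) = 28*((-15 + √3) + ⅕) = 28*(-74/5 + √3) = -2072/5 + 28*√3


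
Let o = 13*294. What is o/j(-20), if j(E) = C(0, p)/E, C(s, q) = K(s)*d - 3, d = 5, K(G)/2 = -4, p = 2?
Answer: 76440/43 ≈ 1777.7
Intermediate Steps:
K(G) = -8 (K(G) = 2*(-4) = -8)
o = 3822
C(s, q) = -43 (C(s, q) = -8*5 - 3 = -40 - 3 = -43)
j(E) = -43/E
o/j(-20) = 3822/((-43/(-20))) = 3822/((-43*(-1/20))) = 3822/(43/20) = 3822*(20/43) = 76440/43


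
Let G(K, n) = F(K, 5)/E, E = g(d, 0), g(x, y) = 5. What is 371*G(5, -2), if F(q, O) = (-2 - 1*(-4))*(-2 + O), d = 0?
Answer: 2226/5 ≈ 445.20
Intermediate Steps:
E = 5
F(q, O) = -4 + 2*O (F(q, O) = (-2 + 4)*(-2 + O) = 2*(-2 + O) = -4 + 2*O)
G(K, n) = 6/5 (G(K, n) = (-4 + 2*5)/5 = (-4 + 10)*(⅕) = 6*(⅕) = 6/5)
371*G(5, -2) = 371*(6/5) = 2226/5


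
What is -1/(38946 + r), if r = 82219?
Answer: -1/121165 ≈ -8.2532e-6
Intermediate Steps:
-1/(38946 + r) = -1/(38946 + 82219) = -1/121165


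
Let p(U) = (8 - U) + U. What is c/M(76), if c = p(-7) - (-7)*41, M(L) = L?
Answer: 295/76 ≈ 3.8816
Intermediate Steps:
p(U) = 8
c = 295 (c = 8 - (-7)*41 = 8 - 1*(-287) = 8 + 287 = 295)
c/M(76) = 295/76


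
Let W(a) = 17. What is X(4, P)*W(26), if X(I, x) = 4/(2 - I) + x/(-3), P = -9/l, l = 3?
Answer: -17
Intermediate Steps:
P = -3 (P = -9/3 = -9*⅓ = -3)
X(I, x) = 4/(2 - I) - x/3 (X(I, x) = 4/(2 - I) + x*(-⅓) = 4/(2 - I) - x/3)
X(4, P)*W(26) = ((-12 + 2*(-3) - 1*4*(-3))/(3*(-2 + 4)))*17 = ((⅓)*(-12 - 6 + 12)/2)*17 = ((⅓)*(½)*(-6))*17 = -1*17 = -17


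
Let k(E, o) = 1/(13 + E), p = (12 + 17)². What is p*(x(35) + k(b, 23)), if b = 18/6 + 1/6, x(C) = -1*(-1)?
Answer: 86623/97 ≈ 893.02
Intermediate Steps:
p = 841 (p = 29² = 841)
x(C) = 1
b = 19/6 (b = 18*(⅙) + 1*(⅙) = 3 + ⅙ = 19/6 ≈ 3.1667)
p*(x(35) + k(b, 23)) = 841*(1 + 1/(13 + 19/6)) = 841*(1 + 1/(97/6)) = 841*(1 + 6/97) = 841*(103/97) = 86623/97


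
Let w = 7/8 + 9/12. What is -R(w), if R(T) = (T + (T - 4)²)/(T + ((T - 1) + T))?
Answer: -15/8 ≈ -1.8750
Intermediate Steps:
w = 13/8 (w = 7*(⅛) + 9*(1/12) = 7/8 + ¾ = 13/8 ≈ 1.6250)
R(T) = (T + (-4 + T)²)/(-1 + 3*T) (R(T) = (T + (-4 + T)²)/(T + ((-1 + T) + T)) = (T + (-4 + T)²)/(T + (-1 + 2*T)) = (T + (-4 + T)²)/(-1 + 3*T))
-R(w) = -(13/8 + (-4 + 13/8)²)/(-1 + 3*(13/8)) = -(13/8 + (-19/8)²)/(-1 + 39/8) = -(13/8 + 361/64)/31/8 = -8*465/(31*64) = -1*15/8 = -15/8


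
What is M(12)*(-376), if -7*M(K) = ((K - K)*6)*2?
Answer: 0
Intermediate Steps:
M(K) = 0 (M(K) = -(K - K)*6*2/7 = -0*6*2/7 = -0*2 = -1/7*0 = 0)
M(12)*(-376) = 0*(-376) = 0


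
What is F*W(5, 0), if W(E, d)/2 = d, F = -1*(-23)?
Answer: 0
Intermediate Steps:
F = 23
W(E, d) = 2*d
F*W(5, 0) = 23*(2*0) = 23*0 = 0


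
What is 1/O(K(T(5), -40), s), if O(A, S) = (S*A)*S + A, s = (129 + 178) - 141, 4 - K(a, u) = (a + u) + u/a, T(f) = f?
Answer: 1/1295179 ≈ 7.7209e-7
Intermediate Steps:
K(a, u) = 4 - a - u - u/a (K(a, u) = 4 - ((a + u) + u/a) = 4 - (a + u + u/a) = 4 + (-a - u - u/a) = 4 - a - u - u/a)
s = 166 (s = 307 - 141 = 166)
O(A, S) = A + A*S² (O(A, S) = (A*S)*S + A = A*S² + A = A + A*S²)
1/O(K(T(5), -40), s) = 1/((4 - 1*5 - 1*(-40) - 1*(-40)/5)*(1 + 166²)) = 1/((4 - 5 + 40 - 1*(-40)*⅕)*(1 + 27556)) = 1/((4 - 5 + 40 + 8)*27557) = 1/(47*27557) = 1/1295179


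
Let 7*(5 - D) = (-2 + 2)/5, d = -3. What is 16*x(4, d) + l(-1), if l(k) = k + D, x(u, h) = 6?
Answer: 100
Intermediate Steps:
D = 5 (D = 5 - (-2 + 2)/(7*5) = 5 - 0/5 = 5 - ⅐*0 = 5 + 0 = 5)
l(k) = 5 + k (l(k) = k + 5 = 5 + k)
16*x(4, d) + l(-1) = 16*6 + (5 - 1) = 96 + 4 = 100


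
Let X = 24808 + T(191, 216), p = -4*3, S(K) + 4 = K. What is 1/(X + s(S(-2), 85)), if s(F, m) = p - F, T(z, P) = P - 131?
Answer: 1/24887 ≈ 4.0182e-5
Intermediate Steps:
S(K) = -4 + K
p = -12
T(z, P) = -131 + P
s(F, m) = -12 - F
X = 24893 (X = 24808 + (-131 + 216) = 24808 + 85 = 24893)
1/(X + s(S(-2), 85)) = 1/(24893 + (-12 - (-4 - 2))) = 1/(24893 + (-12 - 1*(-6))) = 1/(24893 + (-12 + 6)) = 1/(24893 - 6) = 1/24887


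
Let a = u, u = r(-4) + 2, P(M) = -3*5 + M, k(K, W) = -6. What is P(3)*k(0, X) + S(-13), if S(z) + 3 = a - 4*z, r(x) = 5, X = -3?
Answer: 128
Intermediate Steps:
P(M) = -15 + M
u = 7 (u = 5 + 2 = 7)
a = 7
S(z) = 4 - 4*z (S(z) = -3 + (7 - 4*z) = 4 - 4*z)
P(3)*k(0, X) + S(-13) = (-15 + 3)*(-6) + (4 - 4*(-13)) = -12*(-6) + (4 + 52) = 72 + 56 = 128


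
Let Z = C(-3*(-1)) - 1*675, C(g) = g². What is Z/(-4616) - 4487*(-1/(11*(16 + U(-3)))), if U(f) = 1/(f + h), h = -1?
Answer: 5950679/228492 ≈ 26.043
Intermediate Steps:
U(f) = 1/(-1 + f) (U(f) = 1/(f - 1) = 1/(-1 + f))
Z = -666 (Z = (-3*(-1))² - 1*675 = 3² - 675 = 9 - 675 = -666)
Z/(-4616) - 4487*(-1/(11*(16 + U(-3)))) = -666/(-4616) - 4487*(-1/(11*(16 + 1/(-1 - 3)))) = -666*(-1/4616) - 4487*(-1/(11*(16 + 1/(-4)))) = 333/2308 - 4487*(-1/(11*(16 - ¼))) = 333/2308 - 4487/((-11*63/4)) = 333/2308 - 4487/(-693/4) = 333/2308 - 4487*(-4/693) = 333/2308 + 2564/99 = 5950679/228492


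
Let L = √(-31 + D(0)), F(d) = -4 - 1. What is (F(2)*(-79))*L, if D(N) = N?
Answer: 395*I*√31 ≈ 2199.3*I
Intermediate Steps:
F(d) = -5
L = I*√31 (L = √(-31 + 0) = √(-31) = I*√31 ≈ 5.5678*I)
(F(2)*(-79))*L = (-5*(-79))*(I*√31) = 395*(I*√31) = 395*I*√31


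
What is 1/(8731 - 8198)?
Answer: 1/533 ≈ 0.0018762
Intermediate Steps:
1/(8731 - 8198) = 1/533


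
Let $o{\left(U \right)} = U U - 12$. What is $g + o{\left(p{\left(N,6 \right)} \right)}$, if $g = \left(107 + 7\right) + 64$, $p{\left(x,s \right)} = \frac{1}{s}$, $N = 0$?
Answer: $\frac{5977}{36} \approx 166.03$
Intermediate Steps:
$g = 178$ ($g = 114 + 64 = 178$)
$o{\left(U \right)} = -12 + U^{2}$ ($o{\left(U \right)} = U^{2} - 12 = -12 + U^{2}$)
$g + o{\left(p{\left(N,6 \right)} \right)} = 178 - \left(12 - \left(\frac{1}{6}\right)^{2}\right) = 178 + \left(-12 + \frac{1}{36}\right) = 178 - \frac{431}{36} = \frac{5977}{36}$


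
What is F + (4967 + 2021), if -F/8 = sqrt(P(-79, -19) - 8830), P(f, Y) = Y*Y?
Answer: 6988 - 24*I*sqrt(941) ≈ 6988.0 - 736.22*I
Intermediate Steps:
P(f, Y) = Y**2
F = -24*I*sqrt(941) (F = -8*sqrt((-19)**2 - 8830) = -8*sqrt(361 - 8830) = -24*I*sqrt(941) ≈ -736.22*I)
F + (4967 + 2021) = -24*I*sqrt(941) + (4967 + 2021) = -24*I*sqrt(941) + 6988 = 6988 - 24*I*sqrt(941)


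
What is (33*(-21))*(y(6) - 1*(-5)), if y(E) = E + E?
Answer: -11781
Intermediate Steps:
y(E) = 2*E
(33*(-21))*(y(6) - 1*(-5)) = (33*(-21))*(2*6 - 1*(-5)) = -693*(12 + 5) = -693*17 = -11781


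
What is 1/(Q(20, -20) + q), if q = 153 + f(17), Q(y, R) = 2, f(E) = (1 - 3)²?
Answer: 1/159 ≈ 0.0062893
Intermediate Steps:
f(E) = 4 (f(E) = (-2)² = 4)
q = 157 (q = 153 + 4 = 157)
1/(Q(20, -20) + q) = 1/(2 + 157) = 1/159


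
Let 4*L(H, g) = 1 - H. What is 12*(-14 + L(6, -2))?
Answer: -183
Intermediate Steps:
L(H, g) = ¼ - H/4 (L(H, g) = (1 - H)/4 = ¼ - H/4)
12*(-14 + L(6, -2)) = 12*(-14 + (¼ - ¼*6)) = 12*(-14 + (¼ - 3/2)) = 12*(-14 - 5/4) = 12*(-61/4) = -183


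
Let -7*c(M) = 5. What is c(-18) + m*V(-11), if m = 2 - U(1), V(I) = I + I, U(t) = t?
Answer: -159/7 ≈ -22.714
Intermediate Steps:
c(M) = -5/7 (c(M) = -⅐*5 = -5/7)
V(I) = 2*I
m = 1 (m = 2 - 1*1 = 2 - 1 = 1)
c(-18) + m*V(-11) = -5/7 + 1*(2*(-11)) = -5/7 + 1*(-22) = -5/7 - 22 = -159/7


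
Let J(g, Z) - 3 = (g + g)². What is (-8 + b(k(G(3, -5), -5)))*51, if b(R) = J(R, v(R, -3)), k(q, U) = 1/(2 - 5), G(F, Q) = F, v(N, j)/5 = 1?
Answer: -697/3 ≈ -232.33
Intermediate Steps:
v(N, j) = 5 (v(N, j) = 5*1 = 5)
J(g, Z) = 3 + 4*g² (J(g, Z) = 3 + (g + g)² = 3 + (2*g)² = 3 + 4*g²)
k(q, U) = -⅓ (k(q, U) = 1/(-3) = -⅓)
b(R) = 3 + 4*R²
(-8 + b(k(G(3, -5), -5)))*51 = (-8 + (3 + 4*(-⅓)²))*51 = (-8 + (3 + 4*(⅑)))*51 = (-8 + (3 + 4/9))*51 = (-8 + 31/9)*51 = -41/9*51 = -697/3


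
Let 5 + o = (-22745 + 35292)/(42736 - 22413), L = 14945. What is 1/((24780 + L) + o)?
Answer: 20323/807242107 ≈ 2.5176e-5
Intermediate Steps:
o = -89068/20323 (o = -5 + (-22745 + 35292)/(42736 - 22413) = -5 + 12547/20323 = -89068/20323 ≈ -4.3826)
1/((24780 + L) + o) = 1/((24780 + 14945) - 89068/20323) = 1/(39725 - 89068/20323) = 1/(807242107/20323) = 20323/807242107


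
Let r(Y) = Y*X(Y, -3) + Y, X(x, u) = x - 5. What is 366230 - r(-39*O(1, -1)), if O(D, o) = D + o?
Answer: 366230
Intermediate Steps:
X(x, u) = -5 + x
r(Y) = Y + Y*(-5 + Y) (r(Y) = Y*(-5 + Y) + Y = Y + Y*(-5 + Y))
366230 - r(-39*O(1, -1)) = 366230 - (-39*(1 - 1))*(-4 - 39*(1 - 1)) = 366230 - (-39*0)*(-4 - 39*0) = 366230 - 0*(-4 + 0) = 366230 - 0*(-4) = 366230 - 1*0 = 366230 + 0 = 366230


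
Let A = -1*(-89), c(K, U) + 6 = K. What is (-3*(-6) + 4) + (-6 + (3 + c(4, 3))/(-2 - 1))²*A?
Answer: 32327/9 ≈ 3591.9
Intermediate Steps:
c(K, U) = -6 + K
A = 89
(-3*(-6) + 4) + (-6 + (3 + c(4, 3))/(-2 - 1))²*A = (-3*(-6) + 4) + (-6 + (3 + (-6 + 4))/(-2 - 1))²*89 = (18 + 4) + (-6 + (3 - 2)/(-3))²*89 = 22 + (-6 + 1*(-⅓))²*89 = 22 + (-6 - ⅓)²*89 = 22 + (-19/3)²*89 = 22 + (361/9)*89 = 22 + 32129/9 = 32327/9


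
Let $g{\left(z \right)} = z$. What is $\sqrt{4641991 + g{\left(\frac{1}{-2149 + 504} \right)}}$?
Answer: $\frac{\sqrt{12561343694130}}{1645} \approx 2154.5$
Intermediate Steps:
$\sqrt{4641991 + g{\left(\frac{1}{-2149 + 504} \right)}} = \sqrt{4641991 + \frac{1}{-2149 + 504}} = \sqrt{4641991 + \frac{1}{-1645}} = \sqrt{4641991 - \frac{1}{1645}} = \sqrt{\frac{7636075194}{1645}} = \frac{\sqrt{12561343694130}}{1645}$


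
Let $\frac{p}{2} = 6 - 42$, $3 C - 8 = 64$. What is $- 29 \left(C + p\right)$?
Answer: $1392$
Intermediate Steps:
$C = 24$ ($C = \frac{8}{3} + \frac{1}{3} \cdot 64 = \frac{8}{3} + \frac{64}{3} = 24$)
$p = -72$ ($p = 2 \left(6 - 42\right) = 2 \left(-36\right) = -72$)
$- 29 \left(C + p\right) = - 29 \left(24 - 72\right) = \left(-29\right) \left(-48\right) = 1392$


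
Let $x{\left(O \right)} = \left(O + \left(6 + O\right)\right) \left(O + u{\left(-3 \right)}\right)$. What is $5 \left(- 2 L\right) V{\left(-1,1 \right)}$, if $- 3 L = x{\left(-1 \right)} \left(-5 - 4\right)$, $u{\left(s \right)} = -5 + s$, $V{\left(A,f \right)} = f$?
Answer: $1080$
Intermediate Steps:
$x{\left(O \right)} = \left(-8 + O\right) \left(6 + 2 O\right)$ ($x{\left(O \right)} = \left(O + \left(6 + O\right)\right) \left(O - 8\right) = \left(6 + 2 O\right) \left(O - 8\right) = \left(6 + 2 O\right) \left(-8 + O\right) = \left(-8 + O\right) \left(6 + 2 O\right)$)
$L = -108$ ($L = - \frac{\left(-48 - -10 + 2 \left(-1\right)^{2}\right) \left(-5 - 4\right)}{3} = - \frac{\left(-48 + 10 + 2 \cdot 1\right) \left(-9\right)}{3} = - \frac{\left(-48 + 10 + 2\right) \left(-9\right)}{3} = - \frac{\left(-36\right) \left(-9\right)}{3} = \left(- \frac{1}{3}\right) 324 = -108$)
$5 \left(- 2 L\right) V{\left(-1,1 \right)} = 5 \left(\left(-2\right) \left(-108\right)\right) 1 = 5 \cdot 216 \cdot 1 = 1080 \cdot 1 = 1080$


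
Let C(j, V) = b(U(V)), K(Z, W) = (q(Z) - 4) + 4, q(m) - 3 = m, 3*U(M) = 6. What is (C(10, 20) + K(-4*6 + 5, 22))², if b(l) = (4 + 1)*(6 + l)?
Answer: 576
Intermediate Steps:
U(M) = 2 (U(M) = (⅓)*6 = 2)
q(m) = 3 + m
b(l) = 30 + 5*l (b(l) = 5*(6 + l) = 30 + 5*l)
K(Z, W) = 3 + Z (K(Z, W) = ((3 + Z) - 4) + 4 = (-1 + Z) + 4 = 3 + Z)
C(j, V) = 40 (C(j, V) = 30 + 5*2 = 30 + 10 = 40)
(C(10, 20) + K(-4*6 + 5, 22))² = (40 + (3 + (-4*6 + 5)))² = (40 + (3 + (-24 + 5)))² = (40 + (3 - 19))² = (40 - 16)² = 24² = 576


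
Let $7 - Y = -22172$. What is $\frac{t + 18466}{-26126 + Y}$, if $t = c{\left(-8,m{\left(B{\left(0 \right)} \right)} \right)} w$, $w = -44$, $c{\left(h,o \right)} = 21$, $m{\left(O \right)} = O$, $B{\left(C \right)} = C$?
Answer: $- \frac{17542}{3947} \approx -4.4444$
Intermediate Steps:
$Y = 22179$ ($Y = 7 - -22172 = 7 + 22172 = 22179$)
$t = -924$ ($t = 21 \left(-44\right) = -924$)
$\frac{t + 18466}{-26126 + Y} = \frac{-924 + 18466}{-26126 + 22179} = \frac{17542}{-3947} = 17542 \left(- \frac{1}{3947}\right) = - \frac{17542}{3947}$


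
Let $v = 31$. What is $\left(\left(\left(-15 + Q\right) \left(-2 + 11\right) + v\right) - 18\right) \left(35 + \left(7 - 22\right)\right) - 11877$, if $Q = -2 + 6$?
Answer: $-13597$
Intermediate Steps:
$Q = 4$
$\left(\left(\left(-15 + Q\right) \left(-2 + 11\right) + v\right) - 18\right) \left(35 + \left(7 - 22\right)\right) - 11877 = \left(\left(\left(-15 + 4\right) \left(-2 + 11\right) + 31\right) - 18\right) \left(35 + \left(7 - 22\right)\right) - 11877 = \left(\left(\left(-11\right) 9 + 31\right) - 18\right) \left(35 - 15\right) - 11877 = \left(\left(-99 + 31\right) - 18\right) 20 - 11877 = \left(-68 - 18\right) 20 - 11877 = \left(-86\right) 20 - 11877 = -1720 - 11877 = -13597$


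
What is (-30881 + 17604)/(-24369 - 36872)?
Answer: 13277/61241 ≈ 0.21680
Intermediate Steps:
(-30881 + 17604)/(-24369 - 36872) = -13277/(-61241) = -13277*(-1/61241) = 13277/61241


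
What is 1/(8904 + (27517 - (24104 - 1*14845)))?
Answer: 1/27162 ≈ 3.6816e-5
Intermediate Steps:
1/(8904 + (27517 - (24104 - 1*14845))) = 1/(8904 + (27517 - (24104 - 14845))) = 1/(8904 + (27517 - 1*9259)) = 1/(8904 + (27517 - 9259)) = 1/(8904 + 18258) = 1/27162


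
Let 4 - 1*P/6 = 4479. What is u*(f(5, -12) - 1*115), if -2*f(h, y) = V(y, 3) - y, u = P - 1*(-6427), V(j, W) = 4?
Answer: 2512029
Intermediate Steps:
P = -26850 (P = 24 - 6*4479 = 24 - 26874 = -26850)
u = -20423 (u = -26850 - 1*(-6427) = -26850 + 6427 = -20423)
f(h, y) = -2 + y/2 (f(h, y) = -(4 - y)/2 = -2 + y/2)
u*(f(5, -12) - 1*115) = -20423*((-2 + (½)*(-12)) - 1*115) = -20423*((-2 - 6) - 115) = -20423*(-8 - 115) = -20423*(-123) = 2512029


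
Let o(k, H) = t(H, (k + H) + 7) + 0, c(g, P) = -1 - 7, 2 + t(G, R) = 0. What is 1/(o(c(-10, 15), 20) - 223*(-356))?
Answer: 1/79386 ≈ 1.2597e-5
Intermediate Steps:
t(G, R) = -2 (t(G, R) = -2 + 0 = -2)
c(g, P) = -8
o(k, H) = -2 (o(k, H) = -2 + 0 = -2)
1/(o(c(-10, 15), 20) - 223*(-356)) = 1/(-2 - 223*(-356)) = 1/(-2 + 79388) = 1/79386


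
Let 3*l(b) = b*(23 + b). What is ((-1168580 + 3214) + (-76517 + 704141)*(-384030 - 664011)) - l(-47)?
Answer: -657776850326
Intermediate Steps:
l(b) = b*(23 + b)/3 (l(b) = (b*(23 + b))/3 = b*(23 + b)/3)
((-1168580 + 3214) + (-76517 + 704141)*(-384030 - 664011)) - l(-47) = ((-1168580 + 3214) + (-76517 + 704141)*(-384030 - 664011)) - (-47)*(23 - 47)/3 = (-1165366 + 627624*(-1048041)) - (-47)*(-24)/3 = (-1165366 - 657775684584) - 1*376 = -657776849950 - 376 = -657776850326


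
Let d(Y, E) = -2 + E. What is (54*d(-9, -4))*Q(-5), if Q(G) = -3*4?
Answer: 3888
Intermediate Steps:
Q(G) = -12
(54*d(-9, -4))*Q(-5) = (54*(-2 - 4))*(-12) = (54*(-6))*(-12) = -324*(-12) = 3888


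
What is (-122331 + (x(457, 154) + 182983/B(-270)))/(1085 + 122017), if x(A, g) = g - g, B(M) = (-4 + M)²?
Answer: -9183939173/9242005752 ≈ -0.99372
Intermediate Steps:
x(A, g) = 0
(-122331 + (x(457, 154) + 182983/B(-270)))/(1085 + 122017) = (-122331 + (0 + 182983/((-4 - 270)²)))/(1085 + 122017) = (-122331 + (0 + 182983/((-274)²)))/123102 = (-122331 + (0 + 182983/75076))*(1/123102) = (-122331 + 182983/75076)*(1/123102) = -9183939173/75076*1/123102 = -9183939173/9242005752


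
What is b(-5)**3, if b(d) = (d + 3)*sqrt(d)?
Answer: 40*I*sqrt(5) ≈ 89.443*I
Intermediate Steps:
b(d) = sqrt(d)*(3 + d) (b(d) = (3 + d)*sqrt(d) = sqrt(d)*(3 + d))
b(-5)**3 = (sqrt(-5)*(3 - 5))**3 = ((I*sqrt(5))*(-2))**3 = (-2*I*sqrt(5))**3 = 40*I*sqrt(5)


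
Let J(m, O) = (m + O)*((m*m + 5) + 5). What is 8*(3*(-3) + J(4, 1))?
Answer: 968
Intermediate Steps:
J(m, O) = (10 + m²)*(O + m) (J(m, O) = (O + m)*((m² + 5) + 5) = (O + m)*((5 + m²) + 5) = (O + m)*(10 + m²) = (10 + m²)*(O + m))
8*(3*(-3) + J(4, 1)) = 8*(3*(-3) + (4³ + 10*1 + 10*4 + 1*4²)) = 8*(-9 + (64 + 10 + 40 + 1*16)) = 8*(-9 + (64 + 10 + 40 + 16)) = 8*(-9 + 130) = 8*121 = 968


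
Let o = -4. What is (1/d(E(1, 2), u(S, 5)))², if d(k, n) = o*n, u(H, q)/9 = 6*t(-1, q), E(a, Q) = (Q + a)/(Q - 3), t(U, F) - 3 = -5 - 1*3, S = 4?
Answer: 1/1166400 ≈ 8.5734e-7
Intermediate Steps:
t(U, F) = -5 (t(U, F) = 3 + (-5 - 1*3) = 3 + (-5 - 3) = 3 - 8 = -5)
E(a, Q) = (Q + a)/(-3 + Q)
u(H, q) = -270 (u(H, q) = 9*(6*(-5)) = 9*(-30) = -270)
d(k, n) = -4*n
(1/d(E(1, 2), u(S, 5)))² = (1/(-4*(-270)))² = (1/1080)² = 1/1166400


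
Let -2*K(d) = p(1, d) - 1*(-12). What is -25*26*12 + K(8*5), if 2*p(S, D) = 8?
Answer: -7808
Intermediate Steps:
p(S, D) = 4 (p(S, D) = (1/2)*8 = 4)
K(d) = -8 (K(d) = -(4 - 1*(-12))/2 = -(4 + 12)/2 = -1/2*16 = -8)
-25*26*12 + K(8*5) = -25*26*12 - 8 = -650*12 - 8 = -7800 - 8 = -7808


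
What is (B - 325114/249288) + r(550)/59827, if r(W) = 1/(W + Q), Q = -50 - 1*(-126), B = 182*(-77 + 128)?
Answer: 21661747052413723/2334064972044 ≈ 9280.7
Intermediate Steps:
B = 9282 (B = 182*51 = 9282)
Q = 76 (Q = -50 + 126 = 76)
r(W) = 1/(76 + W) (r(W) = 1/(W + 76) = 1/(76 + W))
(B - 325114/249288) + r(550)/59827 = (9282 - 325114/249288) + 1/((76 + 550)*59827) = (9282 - 325114*1/249288) + (1/59827)/626 = (9282 - 162557/124644) + (1/626)*(1/59827) = 1156783051/124644 + 1/37451702 = 21661747052413723/2334064972044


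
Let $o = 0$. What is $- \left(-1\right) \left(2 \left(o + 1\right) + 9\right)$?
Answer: $11$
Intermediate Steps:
$- \left(-1\right) \left(2 \left(o + 1\right) + 9\right) = - \left(-1\right) \left(2 \left(0 + 1\right) + 9\right) = - \left(-1\right) \left(2 \cdot 1 + 9\right) = - \left(-1\right) \left(2 + 9\right) = - \left(-1\right) 11 = \left(-1\right) \left(-11\right) = 11$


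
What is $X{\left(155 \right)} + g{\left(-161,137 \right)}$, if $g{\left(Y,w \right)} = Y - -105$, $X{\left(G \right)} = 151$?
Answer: $95$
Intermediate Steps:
$g{\left(Y,w \right)} = 105 + Y$ ($g{\left(Y,w \right)} = Y + 105 = 105 + Y$)
$X{\left(155 \right)} + g{\left(-161,137 \right)} = 151 + \left(105 - 161\right) = 151 - 56 = 95$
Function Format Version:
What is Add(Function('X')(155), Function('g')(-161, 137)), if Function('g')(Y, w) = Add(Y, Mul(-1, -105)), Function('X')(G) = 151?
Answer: 95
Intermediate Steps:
Function('g')(Y, w) = Add(105, Y) (Function('g')(Y, w) = Add(Y, 105) = Add(105, Y))
Add(Function('X')(155), Function('g')(-161, 137)) = Add(151, Add(105, -161)) = Add(151, -56) = 95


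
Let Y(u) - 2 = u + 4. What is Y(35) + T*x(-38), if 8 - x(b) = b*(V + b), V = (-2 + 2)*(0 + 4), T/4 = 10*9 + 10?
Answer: -574359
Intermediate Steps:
Y(u) = 6 + u (Y(u) = 2 + (u + 4) = 2 + (4 + u) = 6 + u)
T = 400 (T = 4*(10*9 + 10) = 4*(90 + 10) = 4*100 = 400)
V = 0 (V = 0*4 = 0)
x(b) = 8 - b² (x(b) = 8 - b*(0 + b) = 8 - b*b = 8 - b²)
Y(35) + T*x(-38) = (6 + 35) + 400*(8 - 1*(-38)²) = 41 + 400*(8 - 1*1444) = 41 + 400*(8 - 1444) = 41 + 400*(-1436) = 41 - 574400 = -574359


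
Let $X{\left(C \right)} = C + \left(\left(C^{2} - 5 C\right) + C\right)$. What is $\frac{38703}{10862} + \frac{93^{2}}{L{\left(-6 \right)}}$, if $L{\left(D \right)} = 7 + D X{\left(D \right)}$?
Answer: $- \frac{81676587}{3443254} \approx -23.721$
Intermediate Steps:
$X{\left(C \right)} = C^{2} - 3 C$ ($X{\left(C \right)} = C + \left(C^{2} - 4 C\right) = C^{2} - 3 C$)
$L{\left(D \right)} = 7 + D^{2} \left(-3 + D\right)$ ($L{\left(D \right)} = 7 + D D \left(-3 + D\right) = 7 + D^{2} \left(-3 + D\right)$)
$\frac{38703}{10862} + \frac{93^{2}}{L{\left(-6 \right)}} = \frac{38703}{10862} + \frac{93^{2}}{7 + \left(-6\right)^{2} \left(-3 - 6\right)} = 38703 \cdot \frac{1}{10862} + \frac{8649}{7 + 36 \left(-9\right)} = \frac{38703}{10862} + \frac{8649}{7 - 324} = \frac{38703}{10862} + \frac{8649}{-317} = \frac{38703}{10862} + 8649 \left(- \frac{1}{317}\right) = \frac{38703}{10862} - \frac{8649}{317} = - \frac{81676587}{3443254}$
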